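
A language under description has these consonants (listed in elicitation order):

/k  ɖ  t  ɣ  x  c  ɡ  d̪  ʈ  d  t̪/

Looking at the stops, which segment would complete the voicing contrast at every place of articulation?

Voiceless: /t̪/ (dental), /t/ (alveolar), /ʈ/ (retroflex), /c/ (palatal), /k/ (velar).
Voiced: /d̪/ (dental), /d/ (alveolar), /ɖ/ (retroflex), /ɡ/ (velar).
The palatal row has no voiced member, so the gap is the voiced palatal stop /ɟ/.

/ɟ/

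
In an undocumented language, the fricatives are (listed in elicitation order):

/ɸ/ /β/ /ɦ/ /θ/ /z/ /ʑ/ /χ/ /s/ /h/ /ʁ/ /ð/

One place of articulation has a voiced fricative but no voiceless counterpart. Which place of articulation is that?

alveolo-palatal

bilabial: voiceless /ɸ/, voiced /β/.
dental: voiceless /θ/, voiced /ð/.
alveolar: voiceless /s/, voiced /z/.
alveolo-palatal: voiceless —, voiced /ʑ/.
uvular: voiceless /χ/, voiced /ʁ/.
glottal: voiceless /h/, voiced /ɦ/.
Every place of articulation has a voiceless member except alveolo-palatal, where /ɕ/ would be expected.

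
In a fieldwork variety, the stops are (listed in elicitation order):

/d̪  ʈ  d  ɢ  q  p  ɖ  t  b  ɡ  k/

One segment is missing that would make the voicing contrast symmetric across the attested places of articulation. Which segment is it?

Voiceless: /p/ (bilabial), /t/ (alveolar), /ʈ/ (retroflex), /k/ (velar), /q/ (uvular).
Voiced: /b/ (bilabial), /d̪/ (dental), /d/ (alveolar), /ɖ/ (retroflex), /ɡ/ (velar), /ɢ/ (uvular).
The dental row has no voiceless member, so the gap is the voiceless dental stop /t̪/.

/t̪/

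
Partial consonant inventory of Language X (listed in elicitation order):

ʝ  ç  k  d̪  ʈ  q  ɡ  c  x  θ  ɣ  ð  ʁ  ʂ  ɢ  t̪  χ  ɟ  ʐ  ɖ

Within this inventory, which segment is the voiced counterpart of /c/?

/c/ is a voiceless palatal stop.
The voiced counterpart is a voiced palatal stop — in this inventory, /ɟ/.

/ɟ/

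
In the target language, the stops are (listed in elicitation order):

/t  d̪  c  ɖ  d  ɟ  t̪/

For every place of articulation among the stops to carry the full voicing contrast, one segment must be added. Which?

/ʈ/

dental: voiceless /t̪/, voiced /d̪/.
alveolar: voiceless /t/, voiced /d/.
retroflex: voiceless —, voiced /ɖ/.
palatal: voiceless /c/, voiced /ɟ/.
The retroflex row has no voiceless member, so the gap is the voiceless retroflex stop /ʈ/.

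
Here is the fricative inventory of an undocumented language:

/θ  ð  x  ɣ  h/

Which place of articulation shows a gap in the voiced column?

glottal

dental: voiceless /θ/, voiced /ð/.
velar: voiceless /x/, voiced /ɣ/.
glottal: voiceless /h/, voiced —.
Every place of articulation has a voiced member except glottal, where /ɦ/ would be expected.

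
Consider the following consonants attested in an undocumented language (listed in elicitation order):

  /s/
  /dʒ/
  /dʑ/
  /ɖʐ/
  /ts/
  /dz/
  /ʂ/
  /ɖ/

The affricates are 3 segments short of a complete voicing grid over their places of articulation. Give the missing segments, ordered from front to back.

/tʃ/, /ʈʂ/, /tɕ/

Voiceless: /ts/ (alveolar).
Voiced: /dz/ (alveolar), /dʒ/ (postalveolar), /ɖʐ/ (retroflex), /dʑ/ (alveolo-palatal).
Gaps, from front to back: postalveolar lacks voiceless (/tʃ/); retroflex lacks voiceless (/ʈʂ/); alveolo-palatal lacks voiceless (/tɕ/).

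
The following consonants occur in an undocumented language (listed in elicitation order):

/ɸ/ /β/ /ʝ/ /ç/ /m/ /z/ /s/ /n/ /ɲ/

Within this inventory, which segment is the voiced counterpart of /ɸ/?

/ɸ/ is a voiceless bilabial fricative.
The voiced counterpart is a voiced bilabial fricative — in this inventory, /β/.

/β/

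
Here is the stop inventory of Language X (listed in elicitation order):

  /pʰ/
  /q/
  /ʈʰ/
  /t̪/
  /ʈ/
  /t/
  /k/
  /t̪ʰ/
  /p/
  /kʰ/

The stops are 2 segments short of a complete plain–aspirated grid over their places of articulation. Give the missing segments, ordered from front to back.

/tʰ/, /qʰ/

Plain: /p/ (bilabial), /t̪/ (dental), /t/ (alveolar), /ʈ/ (retroflex), /k/ (velar), /q/ (uvular).
Aspirated: /pʰ/ (bilabial), /t̪ʰ/ (dental), /ʈʰ/ (retroflex), /kʰ/ (velar).
Gaps, from front to back: alveolar lacks aspirated (/tʰ/); uvular lacks aspirated (/qʰ/).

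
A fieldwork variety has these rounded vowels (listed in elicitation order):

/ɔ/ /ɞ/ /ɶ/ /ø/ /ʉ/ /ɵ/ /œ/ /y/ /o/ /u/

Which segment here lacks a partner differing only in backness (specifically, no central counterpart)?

/ɶ/

High: /y/ ~ /ʉ/ ~ /u/
High-mid: /ø/ ~ /ɵ/ ~ /o/
Low-mid: /œ/ ~ /ɞ/ ~ /ɔ/
Low: only /ɶ/ (front); no central partner.
So /ɶ/ is the unpaired segment.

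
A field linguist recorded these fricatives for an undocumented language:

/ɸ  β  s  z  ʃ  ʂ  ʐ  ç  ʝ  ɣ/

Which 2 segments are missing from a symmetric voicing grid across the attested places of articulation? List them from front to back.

/ʒ/, /x/

Voiceless: /ɸ/ (bilabial), /s/ (alveolar), /ʃ/ (postalveolar), /ʂ/ (retroflex), /ç/ (palatal).
Voiced: /β/ (bilabial), /z/ (alveolar), /ʐ/ (retroflex), /ʝ/ (palatal), /ɣ/ (velar).
Gaps, from front to back: postalveolar lacks voiced (/ʒ/); velar lacks voiceless (/x/).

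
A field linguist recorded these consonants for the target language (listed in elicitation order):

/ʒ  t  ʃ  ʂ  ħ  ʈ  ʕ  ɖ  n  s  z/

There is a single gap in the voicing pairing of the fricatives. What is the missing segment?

Voiceless: /s/ (alveolar), /ʃ/ (postalveolar), /ʂ/ (retroflex), /ħ/ (pharyngeal).
Voiced: /z/ (alveolar), /ʒ/ (postalveolar), /ʕ/ (pharyngeal).
The retroflex row has no voiced member, so the gap is the voiced retroflex fricative /ʐ/.

/ʐ/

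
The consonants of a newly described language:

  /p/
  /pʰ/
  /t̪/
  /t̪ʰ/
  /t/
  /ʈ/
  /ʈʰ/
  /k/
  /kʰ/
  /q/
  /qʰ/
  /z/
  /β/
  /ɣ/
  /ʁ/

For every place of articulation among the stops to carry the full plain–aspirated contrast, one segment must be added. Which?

bilabial: plain /p/, aspirated /pʰ/.
dental: plain /t̪/, aspirated /t̪ʰ/.
alveolar: plain /t/, aspirated —.
retroflex: plain /ʈ/, aspirated /ʈʰ/.
velar: plain /k/, aspirated /kʰ/.
uvular: plain /q/, aspirated /qʰ/.
The alveolar row has no aspirated member, so the gap is the aspirated alveolar stop /tʰ/.

/tʰ/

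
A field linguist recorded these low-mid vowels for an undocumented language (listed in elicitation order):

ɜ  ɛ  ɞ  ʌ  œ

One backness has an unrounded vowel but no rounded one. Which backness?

back

front: unrounded /ɛ/, rounded /œ/.
central: unrounded /ɜ/, rounded /ɞ/.
back: unrounded /ʌ/, rounded —.
Every backness has a rounded member except back, where /ɔ/ would be expected.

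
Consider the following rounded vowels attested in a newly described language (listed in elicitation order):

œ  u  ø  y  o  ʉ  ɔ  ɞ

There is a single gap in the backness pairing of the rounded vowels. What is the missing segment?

/ɵ/

Front: /y/ (high), /ø/ (high-mid), /œ/ (low-mid).
Central: /ʉ/ (high), /ɞ/ (low-mid).
Back: /u/ (high), /o/ (high-mid), /ɔ/ (low-mid).
The high-mid row has no central member, so the gap is the high-mid central rounded vowel /ɵ/.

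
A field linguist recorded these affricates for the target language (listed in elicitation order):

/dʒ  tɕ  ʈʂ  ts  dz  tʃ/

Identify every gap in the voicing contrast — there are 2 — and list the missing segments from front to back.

/ɖʐ/, /dʑ/

Voiceless: /ts/ (alveolar), /tʃ/ (postalveolar), /ʈʂ/ (retroflex), /tɕ/ (alveolo-palatal).
Voiced: /dz/ (alveolar), /dʒ/ (postalveolar).
Gaps, from front to back: retroflex lacks voiced (/ɖʐ/); alveolo-palatal lacks voiced (/dʑ/).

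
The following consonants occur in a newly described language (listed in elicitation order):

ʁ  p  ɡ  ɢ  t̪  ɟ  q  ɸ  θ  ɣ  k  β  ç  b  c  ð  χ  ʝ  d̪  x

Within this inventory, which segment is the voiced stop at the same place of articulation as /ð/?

/d̪/

/ð/ is a voiced dental fricative.
The voiced stop at the same place is a voiced dental stop — in this inventory, /d̪/.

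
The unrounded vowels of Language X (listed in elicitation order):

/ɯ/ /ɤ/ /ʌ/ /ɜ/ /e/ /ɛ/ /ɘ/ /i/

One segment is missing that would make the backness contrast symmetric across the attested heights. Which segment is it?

/ɨ/

height            front     central   back    
high              i         —         ɯ       
high-mid          e         ɘ         ɤ       
low-mid           ɛ         ɜ         ʌ       
The high row has no central member, so the gap is the high central unrounded vowel /ɨ/.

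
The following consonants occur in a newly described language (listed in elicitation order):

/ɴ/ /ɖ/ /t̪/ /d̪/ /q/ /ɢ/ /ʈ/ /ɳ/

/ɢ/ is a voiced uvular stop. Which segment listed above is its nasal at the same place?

/ɴ/

The nasal at the same place is an uvular nasal — in this inventory, /ɴ/.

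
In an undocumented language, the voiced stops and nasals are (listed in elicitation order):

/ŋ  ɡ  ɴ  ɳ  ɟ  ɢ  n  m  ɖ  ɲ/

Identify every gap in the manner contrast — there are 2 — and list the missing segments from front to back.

Oral stop: /ɖ/ (retroflex), /ɟ/ (palatal), /ɡ/ (velar), /ɢ/ (uvular).
Nasal: /m/ (bilabial), /n/ (alveolar), /ɳ/ (retroflex), /ɲ/ (palatal), /ŋ/ (velar), /ɴ/ (uvular).
Gaps, from front to back: bilabial lacks oral stop (/b/); alveolar lacks oral stop (/d/).

/b/, /d/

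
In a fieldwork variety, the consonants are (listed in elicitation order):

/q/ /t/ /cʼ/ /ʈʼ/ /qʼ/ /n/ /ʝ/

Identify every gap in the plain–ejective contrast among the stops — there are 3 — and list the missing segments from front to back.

Plain: /t/ (alveolar), /q/ (uvular).
Ejective: /ʈʼ/ (retroflex), /cʼ/ (palatal), /qʼ/ (uvular).
Gaps, from front to back: alveolar lacks ejective (/tʼ/); retroflex lacks plain (/ʈ/); palatal lacks plain (/c/).

/tʼ/, /ʈ/, /c/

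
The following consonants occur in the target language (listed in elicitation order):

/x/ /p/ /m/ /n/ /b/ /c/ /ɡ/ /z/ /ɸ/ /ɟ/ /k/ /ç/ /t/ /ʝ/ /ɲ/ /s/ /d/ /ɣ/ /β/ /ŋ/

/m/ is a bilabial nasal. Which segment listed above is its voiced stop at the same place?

/b/

The voiced stop at the same place is a voiced bilabial stop — in this inventory, /b/.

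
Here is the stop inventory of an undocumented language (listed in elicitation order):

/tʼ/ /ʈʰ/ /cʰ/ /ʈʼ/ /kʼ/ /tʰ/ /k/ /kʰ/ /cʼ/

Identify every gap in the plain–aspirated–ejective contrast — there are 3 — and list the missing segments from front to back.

/t/, /ʈ/, /c/

place of articulation  plain     aspirated  ejective
alveolar          —         tʰ        tʼ      
retroflex         —         ʈʰ        ʈʼ      
palatal           —         cʰ        cʼ      
velar             k         kʰ        kʼ      
Gaps, from front to back: alveolar lacks plain (/t/); retroflex lacks plain (/ʈ/); palatal lacks plain (/c/).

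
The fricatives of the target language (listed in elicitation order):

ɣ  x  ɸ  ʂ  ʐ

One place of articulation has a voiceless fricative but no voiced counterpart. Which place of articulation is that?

Voiceless: /ɸ/ (bilabial), /ʂ/ (retroflex), /x/ (velar).
Voiced: /ʐ/ (retroflex), /ɣ/ (velar).
Every place of articulation has a voiced member except bilabial, where /β/ would be expected.

bilabial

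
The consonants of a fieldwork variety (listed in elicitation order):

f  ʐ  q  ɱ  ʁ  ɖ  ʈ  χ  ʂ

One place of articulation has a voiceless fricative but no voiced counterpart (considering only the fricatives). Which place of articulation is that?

labiodental

place of articulation  voiceless  voiced  
labiodental       f         —       
retroflex         ʂ         ʐ       
uvular            χ         ʁ       
Every place of articulation has a voiced member except labiodental, where /v/ would be expected.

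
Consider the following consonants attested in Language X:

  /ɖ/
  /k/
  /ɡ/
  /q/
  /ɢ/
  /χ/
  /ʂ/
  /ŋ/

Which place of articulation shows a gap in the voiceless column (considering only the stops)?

Voiceless: /k/ (velar), /q/ (uvular).
Voiced: /ɖ/ (retroflex), /ɡ/ (velar), /ɢ/ (uvular).
Every place of articulation has a voiceless member except retroflex, where /ʈ/ would be expected.

retroflex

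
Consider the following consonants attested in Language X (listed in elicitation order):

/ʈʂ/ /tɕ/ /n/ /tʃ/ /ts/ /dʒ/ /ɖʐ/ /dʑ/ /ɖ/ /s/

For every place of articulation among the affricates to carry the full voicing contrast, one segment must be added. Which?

alveolar: voiceless /ts/, voiced —.
postalveolar: voiceless /tʃ/, voiced /dʒ/.
retroflex: voiceless /ʈʂ/, voiced /ɖʐ/.
alveolo-palatal: voiceless /tɕ/, voiced /dʑ/.
The alveolar row has no voiced member, so the gap is the voiced alveolar affricate /dz/.

/dz/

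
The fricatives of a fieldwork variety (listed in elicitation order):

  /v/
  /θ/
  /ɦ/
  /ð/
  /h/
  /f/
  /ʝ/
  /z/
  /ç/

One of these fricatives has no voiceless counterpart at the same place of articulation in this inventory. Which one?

/z/

Labiodental: /f/ ~ /v/
Dental: /θ/ ~ /ð/
Palatal: /ç/ ~ /ʝ/
Glottal: /h/ ~ /ɦ/
Alveolar: only /z/ (voiced); no voiceless partner.
So /z/ is the unpaired segment.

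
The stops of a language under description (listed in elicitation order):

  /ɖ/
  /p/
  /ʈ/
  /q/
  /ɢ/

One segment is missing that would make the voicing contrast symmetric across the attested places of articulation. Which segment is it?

place of articulation  voiceless  voiced  
bilabial          p         —       
retroflex         ʈ         ɖ       
uvular            q         ɢ       
The bilabial row has no voiced member, so the gap is the voiced bilabial stop /b/.

/b/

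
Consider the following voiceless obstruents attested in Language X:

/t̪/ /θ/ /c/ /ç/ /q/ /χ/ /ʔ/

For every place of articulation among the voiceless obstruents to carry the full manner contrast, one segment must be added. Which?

place of articulation  stop      fricative
dental            t̪        θ       
palatal           c         ç       
uvular            q         χ       
glottal           ʔ         —       
The glottal row has no fricative member, so the gap is the glottal fricative /h/.

/h/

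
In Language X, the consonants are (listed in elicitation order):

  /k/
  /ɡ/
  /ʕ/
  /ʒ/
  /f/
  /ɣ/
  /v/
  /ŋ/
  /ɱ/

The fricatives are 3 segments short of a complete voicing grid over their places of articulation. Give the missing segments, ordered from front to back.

place of articulation  voiceless  voiced  
labiodental       f         v       
postalveolar      —         ʒ       
velar             —         ɣ       
pharyngeal        —         ʕ       
Gaps, from front to back: postalveolar lacks voiceless (/ʃ/); velar lacks voiceless (/x/); pharyngeal lacks voiceless (/ħ/).

/ʃ/, /x/, /ħ/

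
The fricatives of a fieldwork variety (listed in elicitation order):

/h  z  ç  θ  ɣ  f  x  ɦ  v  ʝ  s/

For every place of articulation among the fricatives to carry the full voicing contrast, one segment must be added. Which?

/ð/

place of articulation  voiceless  voiced  
labiodental       f         v       
dental            θ         —       
alveolar          s         z       
palatal           ç         ʝ       
velar             x         ɣ       
glottal           h         ɦ       
The dental row has no voiced member, so the gap is the voiced dental fricative /ð/.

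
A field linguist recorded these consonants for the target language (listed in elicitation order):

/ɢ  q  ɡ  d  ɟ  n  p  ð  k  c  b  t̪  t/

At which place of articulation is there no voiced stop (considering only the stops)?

dental

place of articulation  voiceless  voiced  
bilabial          p         b       
dental            t̪        —       
alveolar          t         d       
palatal           c         ɟ       
velar             k         ɡ       
uvular            q         ɢ       
Every place of articulation has a voiced member except dental, where /d̪/ would be expected.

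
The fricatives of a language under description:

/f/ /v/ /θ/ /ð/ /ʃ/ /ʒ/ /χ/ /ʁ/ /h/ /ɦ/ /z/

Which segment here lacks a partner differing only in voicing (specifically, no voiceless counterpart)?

Labiodental: /f/ ~ /v/
Dental: /θ/ ~ /ð/
Postalveolar: /ʃ/ ~ /ʒ/
Uvular: /χ/ ~ /ʁ/
Glottal: /h/ ~ /ɦ/
Alveolar: only /z/ (voiced); no voiceless partner.
So /z/ is the unpaired segment.

/z/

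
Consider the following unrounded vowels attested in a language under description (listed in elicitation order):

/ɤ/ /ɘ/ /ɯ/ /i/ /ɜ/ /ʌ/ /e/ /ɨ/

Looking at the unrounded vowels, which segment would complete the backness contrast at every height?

high: front /i/, central /ɨ/, back /ɯ/.
high-mid: front /e/, central /ɘ/, back /ɤ/.
low-mid: front —, central /ɜ/, back /ʌ/.
The low-mid row has no front member, so the gap is the low-mid front unrounded vowel /ɛ/.

/ɛ/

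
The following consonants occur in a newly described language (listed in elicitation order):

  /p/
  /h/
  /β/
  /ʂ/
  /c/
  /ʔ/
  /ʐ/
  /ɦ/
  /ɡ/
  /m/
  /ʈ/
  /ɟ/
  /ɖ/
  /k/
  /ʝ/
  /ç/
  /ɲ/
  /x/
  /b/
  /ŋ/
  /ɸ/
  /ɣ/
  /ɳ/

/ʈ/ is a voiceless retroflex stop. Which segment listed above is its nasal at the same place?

The nasal at the same place is a retroflex nasal — in this inventory, /ɳ/.

/ɳ/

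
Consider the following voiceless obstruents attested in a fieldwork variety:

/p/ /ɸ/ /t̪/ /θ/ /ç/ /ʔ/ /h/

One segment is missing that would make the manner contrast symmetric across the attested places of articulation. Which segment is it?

/c/

place of articulation  stop      fricative
bilabial          p         ɸ       
dental            t̪        θ       
palatal           —         ç       
glottal           ʔ         h       
The palatal row has no stop member, so the gap is the palatal stop /c/.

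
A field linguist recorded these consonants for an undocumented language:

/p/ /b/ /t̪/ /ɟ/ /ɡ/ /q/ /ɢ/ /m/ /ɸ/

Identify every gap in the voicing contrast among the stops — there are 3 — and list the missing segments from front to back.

/d̪/, /c/, /k/

bilabial: voiceless /p/, voiced /b/.
dental: voiceless /t̪/, voiced —.
palatal: voiceless —, voiced /ɟ/.
velar: voiceless —, voiced /ɡ/.
uvular: voiceless /q/, voiced /ɢ/.
Gaps, from front to back: dental lacks voiced (/d̪/); palatal lacks voiceless (/c/); velar lacks voiceless (/k/).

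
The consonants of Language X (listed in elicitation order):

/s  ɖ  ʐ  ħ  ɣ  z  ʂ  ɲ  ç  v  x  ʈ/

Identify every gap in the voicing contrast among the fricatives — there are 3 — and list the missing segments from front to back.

place of articulation  voiceless  voiced  
labiodental       —         v       
alveolar          s         z       
retroflex         ʂ         ʐ       
palatal           ç         —       
velar             x         ɣ       
pharyngeal        ħ         —       
Gaps, from front to back: labiodental lacks voiceless (/f/); palatal lacks voiced (/ʝ/); pharyngeal lacks voiced (/ʕ/).

/f/, /ʝ/, /ʕ/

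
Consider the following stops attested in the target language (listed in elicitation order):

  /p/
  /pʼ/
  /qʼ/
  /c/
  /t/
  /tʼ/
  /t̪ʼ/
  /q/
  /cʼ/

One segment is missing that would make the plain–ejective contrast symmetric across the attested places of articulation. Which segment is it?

/t̪/

bilabial: plain /p/, ejective /pʼ/.
dental: plain —, ejective /t̪ʼ/.
alveolar: plain /t/, ejective /tʼ/.
palatal: plain /c/, ejective /cʼ/.
uvular: plain /q/, ejective /qʼ/.
The dental row has no plain member, so the gap is the plain dental stop /t̪/.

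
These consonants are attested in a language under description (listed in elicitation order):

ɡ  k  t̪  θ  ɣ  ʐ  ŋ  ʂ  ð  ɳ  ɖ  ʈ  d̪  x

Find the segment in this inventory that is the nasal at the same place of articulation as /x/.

/x/ is a voiceless velar fricative.
The nasal at the same place is a velar nasal — in this inventory, /ŋ/.

/ŋ/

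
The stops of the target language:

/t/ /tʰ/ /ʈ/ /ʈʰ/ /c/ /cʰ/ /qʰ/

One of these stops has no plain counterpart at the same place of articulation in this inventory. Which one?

/qʰ/

Alveolar: /t/ ~ /tʰ/
Retroflex: /ʈ/ ~ /ʈʰ/
Palatal: /c/ ~ /cʰ/
Uvular: only /qʰ/ (aspirated); no plain partner.
So /qʰ/ is the unpaired segment.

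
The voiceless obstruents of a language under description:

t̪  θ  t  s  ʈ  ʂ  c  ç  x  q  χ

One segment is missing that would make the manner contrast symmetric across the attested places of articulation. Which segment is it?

/k/

dental: stop /t̪/, fricative /θ/.
alveolar: stop /t/, fricative /s/.
retroflex: stop /ʈ/, fricative /ʂ/.
palatal: stop /c/, fricative /ç/.
velar: stop —, fricative /x/.
uvular: stop /q/, fricative /χ/.
The velar row has no stop member, so the gap is the velar stop /k/.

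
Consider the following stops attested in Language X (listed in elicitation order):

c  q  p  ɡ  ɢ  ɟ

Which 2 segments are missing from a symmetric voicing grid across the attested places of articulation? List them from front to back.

/b/, /k/

Voiceless: /p/ (bilabial), /c/ (palatal), /q/ (uvular).
Voiced: /ɟ/ (palatal), /ɡ/ (velar), /ɢ/ (uvular).
Gaps, from front to back: bilabial lacks voiced (/b/); velar lacks voiceless (/k/).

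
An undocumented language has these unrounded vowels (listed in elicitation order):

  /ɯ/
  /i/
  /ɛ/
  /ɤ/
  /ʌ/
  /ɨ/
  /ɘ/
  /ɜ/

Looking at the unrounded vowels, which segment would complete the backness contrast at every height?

high: front /i/, central /ɨ/, back /ɯ/.
high-mid: front —, central /ɘ/, back /ɤ/.
low-mid: front /ɛ/, central /ɜ/, back /ʌ/.
The high-mid row has no front member, so the gap is the high-mid front unrounded vowel /e/.

/e/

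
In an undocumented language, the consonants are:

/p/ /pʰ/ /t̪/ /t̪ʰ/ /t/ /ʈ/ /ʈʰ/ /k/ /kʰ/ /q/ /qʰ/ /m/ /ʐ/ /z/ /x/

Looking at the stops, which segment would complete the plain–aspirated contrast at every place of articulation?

/tʰ/

Plain: /p/ (bilabial), /t̪/ (dental), /t/ (alveolar), /ʈ/ (retroflex), /k/ (velar), /q/ (uvular).
Aspirated: /pʰ/ (bilabial), /t̪ʰ/ (dental), /ʈʰ/ (retroflex), /kʰ/ (velar), /qʰ/ (uvular).
The alveolar row has no aspirated member, so the gap is the aspirated alveolar stop /tʰ/.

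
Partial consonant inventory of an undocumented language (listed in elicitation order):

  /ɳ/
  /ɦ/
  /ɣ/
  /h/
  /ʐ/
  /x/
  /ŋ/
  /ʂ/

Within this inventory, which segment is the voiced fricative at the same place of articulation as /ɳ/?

/ɳ/ is a retroflex nasal.
The voiced fricative at the same place is a voiced retroflex fricative — in this inventory, /ʐ/.

/ʐ/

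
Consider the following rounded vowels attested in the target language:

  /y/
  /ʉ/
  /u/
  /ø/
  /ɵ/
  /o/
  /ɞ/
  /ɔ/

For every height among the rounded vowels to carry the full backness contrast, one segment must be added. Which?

high: front /y/, central /ʉ/, back /u/.
high-mid: front /ø/, central /ɵ/, back /o/.
low-mid: front —, central /ɞ/, back /ɔ/.
The low-mid row has no front member, so the gap is the low-mid front rounded vowel /œ/.

/œ/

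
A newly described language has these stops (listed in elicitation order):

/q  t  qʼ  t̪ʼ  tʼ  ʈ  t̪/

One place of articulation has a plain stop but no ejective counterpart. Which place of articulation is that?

retroflex

dental: plain /t̪/, ejective /t̪ʼ/.
alveolar: plain /t/, ejective /tʼ/.
retroflex: plain /ʈ/, ejective —.
uvular: plain /q/, ejective /qʼ/.
Every place of articulation has an ejective member except retroflex, where /ʈʼ/ would be expected.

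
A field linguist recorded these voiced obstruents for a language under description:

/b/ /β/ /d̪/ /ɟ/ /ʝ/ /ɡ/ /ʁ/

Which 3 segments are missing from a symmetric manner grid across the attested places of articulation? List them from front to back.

bilabial: stop /b/, fricative /β/.
dental: stop /d̪/, fricative —.
palatal: stop /ɟ/, fricative /ʝ/.
velar: stop /ɡ/, fricative —.
uvular: stop —, fricative /ʁ/.
Gaps, from front to back: dental lacks fricative (/ð/); velar lacks fricative (/ɣ/); uvular lacks stop (/ɢ/).

/ð/, /ɣ/, /ɢ/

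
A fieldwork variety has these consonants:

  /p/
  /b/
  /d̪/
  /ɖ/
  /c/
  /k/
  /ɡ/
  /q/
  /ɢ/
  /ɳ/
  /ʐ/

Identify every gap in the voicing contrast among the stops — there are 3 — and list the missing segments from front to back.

/t̪/, /ʈ/, /ɟ/

Voiceless: /p/ (bilabial), /c/ (palatal), /k/ (velar), /q/ (uvular).
Voiced: /b/ (bilabial), /d̪/ (dental), /ɖ/ (retroflex), /ɡ/ (velar), /ɢ/ (uvular).
Gaps, from front to back: dental lacks voiceless (/t̪/); retroflex lacks voiceless (/ʈ/); palatal lacks voiced (/ɟ/).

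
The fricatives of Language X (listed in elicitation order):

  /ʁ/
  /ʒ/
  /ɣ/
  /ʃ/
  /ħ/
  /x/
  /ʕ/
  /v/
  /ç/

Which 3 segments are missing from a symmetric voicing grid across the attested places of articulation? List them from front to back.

labiodental: voiceless —, voiced /v/.
postalveolar: voiceless /ʃ/, voiced /ʒ/.
palatal: voiceless /ç/, voiced —.
velar: voiceless /x/, voiced /ɣ/.
uvular: voiceless —, voiced /ʁ/.
pharyngeal: voiceless /ħ/, voiced /ʕ/.
Gaps, from front to back: labiodental lacks voiceless (/f/); palatal lacks voiced (/ʝ/); uvular lacks voiceless (/χ/).

/f/, /ʝ/, /χ/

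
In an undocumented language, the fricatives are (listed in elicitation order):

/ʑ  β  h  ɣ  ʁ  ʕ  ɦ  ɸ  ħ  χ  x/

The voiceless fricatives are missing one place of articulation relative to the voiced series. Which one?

alveolo-palatal

bilabial: voiceless /ɸ/, voiced /β/.
alveolo-palatal: voiceless —, voiced /ʑ/.
velar: voiceless /x/, voiced /ɣ/.
uvular: voiceless /χ/, voiced /ʁ/.
pharyngeal: voiceless /ħ/, voiced /ʕ/.
glottal: voiceless /h/, voiced /ɦ/.
Every place of articulation has a voiceless member except alveolo-palatal, where /ɕ/ would be expected.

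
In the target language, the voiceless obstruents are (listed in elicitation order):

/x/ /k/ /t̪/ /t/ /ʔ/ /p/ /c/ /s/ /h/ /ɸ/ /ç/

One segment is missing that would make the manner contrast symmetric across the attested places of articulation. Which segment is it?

place of articulation  stop      fricative
bilabial          p         ɸ       
dental            t̪        —       
alveolar          t         s       
palatal           c         ç       
velar             k         x       
glottal           ʔ         h       
The dental row has no fricative member, so the gap is the dental fricative /θ/.

/θ/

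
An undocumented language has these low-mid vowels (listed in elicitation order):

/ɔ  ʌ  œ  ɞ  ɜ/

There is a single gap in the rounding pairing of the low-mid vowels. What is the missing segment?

front: unrounded —, rounded /œ/.
central: unrounded /ɜ/, rounded /ɞ/.
back: unrounded /ʌ/, rounded /ɔ/.
The front row has no unrounded member, so the gap is the front unrounded vowel /ɛ/.

/ɛ/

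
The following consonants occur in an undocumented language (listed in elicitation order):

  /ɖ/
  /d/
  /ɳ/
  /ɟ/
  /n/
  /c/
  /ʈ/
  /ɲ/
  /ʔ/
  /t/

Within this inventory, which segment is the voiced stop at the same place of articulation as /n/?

/n/ is an alveolar nasal.
The voiced stop at the same place is a voiced alveolar stop — in this inventory, /d/.

/d/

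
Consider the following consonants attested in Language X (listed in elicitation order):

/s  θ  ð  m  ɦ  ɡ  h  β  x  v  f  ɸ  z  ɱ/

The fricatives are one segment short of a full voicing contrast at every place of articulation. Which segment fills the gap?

place of articulation  voiceless  voiced  
bilabial          ɸ         β       
labiodental       f         v       
dental            θ         ð       
alveolar          s         z       
velar             x         —       
glottal           h         ɦ       
The velar row has no voiced member, so the gap is the voiced velar fricative /ɣ/.

/ɣ/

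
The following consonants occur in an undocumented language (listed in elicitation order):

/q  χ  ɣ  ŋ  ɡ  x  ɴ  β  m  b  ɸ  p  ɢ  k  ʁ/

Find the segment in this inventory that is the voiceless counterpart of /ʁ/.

/χ/

/ʁ/ is a voiced uvular fricative.
The voiceless counterpart is a voiceless uvular fricative — in this inventory, /χ/.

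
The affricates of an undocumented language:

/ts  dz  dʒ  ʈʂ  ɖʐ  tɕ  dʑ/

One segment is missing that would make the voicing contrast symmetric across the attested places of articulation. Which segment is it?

/tʃ/

Voiceless: /ts/ (alveolar), /ʈʂ/ (retroflex), /tɕ/ (alveolo-palatal).
Voiced: /dz/ (alveolar), /dʒ/ (postalveolar), /ɖʐ/ (retroflex), /dʑ/ (alveolo-palatal).
The postalveolar row has no voiceless member, so the gap is the voiceless postalveolar affricate /tʃ/.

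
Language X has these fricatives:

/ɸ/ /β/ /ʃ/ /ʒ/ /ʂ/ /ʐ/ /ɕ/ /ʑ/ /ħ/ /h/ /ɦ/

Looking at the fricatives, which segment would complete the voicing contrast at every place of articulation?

bilabial: voiceless /ɸ/, voiced /β/.
postalveolar: voiceless /ʃ/, voiced /ʒ/.
retroflex: voiceless /ʂ/, voiced /ʐ/.
alveolo-palatal: voiceless /ɕ/, voiced /ʑ/.
pharyngeal: voiceless /ħ/, voiced —.
glottal: voiceless /h/, voiced /ɦ/.
The pharyngeal row has no voiced member, so the gap is the voiced pharyngeal fricative /ʕ/.

/ʕ/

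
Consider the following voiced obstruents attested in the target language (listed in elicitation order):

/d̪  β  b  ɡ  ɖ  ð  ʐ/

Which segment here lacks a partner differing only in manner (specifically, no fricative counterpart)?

Bilabial: /b/ ~ /β/
Dental: /d̪/ ~ /ð/
Retroflex: /ɖ/ ~ /ʐ/
Velar: only /ɡ/ (stop); no fricative partner.
So /ɡ/ is the unpaired segment.

/ɡ/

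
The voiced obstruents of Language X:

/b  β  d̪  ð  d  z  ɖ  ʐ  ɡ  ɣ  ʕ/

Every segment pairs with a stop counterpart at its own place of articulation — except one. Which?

Bilabial: /b/ ~ /β/
Dental: /d̪/ ~ /ð/
Alveolar: /d/ ~ /z/
Retroflex: /ɖ/ ~ /ʐ/
Velar: /ɡ/ ~ /ɣ/
Pharyngeal: only /ʕ/ (fricative); no stop partner.
So /ʕ/ is the unpaired segment.

/ʕ/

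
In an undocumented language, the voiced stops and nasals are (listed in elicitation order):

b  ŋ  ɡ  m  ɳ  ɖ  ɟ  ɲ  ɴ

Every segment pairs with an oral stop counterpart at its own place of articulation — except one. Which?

/ɴ/

Bilabial: /b/ ~ /m/
Retroflex: /ɖ/ ~ /ɳ/
Palatal: /ɟ/ ~ /ɲ/
Velar: /ɡ/ ~ /ŋ/
Uvular: only /ɴ/ (nasal); no oral stop partner.
So /ɴ/ is the unpaired segment.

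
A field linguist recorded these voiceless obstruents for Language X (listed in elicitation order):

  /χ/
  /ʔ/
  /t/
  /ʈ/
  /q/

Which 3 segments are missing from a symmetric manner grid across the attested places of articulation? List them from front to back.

/s/, /ʂ/, /h/

Stop: /t/ (alveolar), /ʈ/ (retroflex), /q/ (uvular), /ʔ/ (glottal).
Fricative: /χ/ (uvular).
Gaps, from front to back: alveolar lacks fricative (/s/); retroflex lacks fricative (/ʂ/); glottal lacks fricative (/h/).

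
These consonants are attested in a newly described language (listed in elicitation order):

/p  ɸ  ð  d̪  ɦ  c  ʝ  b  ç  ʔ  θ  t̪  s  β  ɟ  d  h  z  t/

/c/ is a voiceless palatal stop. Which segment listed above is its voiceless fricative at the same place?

/ç/

The voiceless fricative at the same place is a voiceless palatal fricative — in this inventory, /ç/.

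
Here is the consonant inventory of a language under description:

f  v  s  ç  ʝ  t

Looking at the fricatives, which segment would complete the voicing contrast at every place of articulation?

/z/

labiodental: voiceless /f/, voiced /v/.
alveolar: voiceless /s/, voiced —.
palatal: voiceless /ç/, voiced /ʝ/.
The alveolar row has no voiced member, so the gap is the voiced alveolar fricative /z/.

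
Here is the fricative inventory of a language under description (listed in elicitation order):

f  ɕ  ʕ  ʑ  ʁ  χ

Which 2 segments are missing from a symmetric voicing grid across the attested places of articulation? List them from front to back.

Voiceless: /f/ (labiodental), /ɕ/ (alveolo-palatal), /χ/ (uvular).
Voiced: /ʑ/ (alveolo-palatal), /ʁ/ (uvular), /ʕ/ (pharyngeal).
Gaps, from front to back: labiodental lacks voiced (/v/); pharyngeal lacks voiceless (/ħ/).

/v/, /ħ/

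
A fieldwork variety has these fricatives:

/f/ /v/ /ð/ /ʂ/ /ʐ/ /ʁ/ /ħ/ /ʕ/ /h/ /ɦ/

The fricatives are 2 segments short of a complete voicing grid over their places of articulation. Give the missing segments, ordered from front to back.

labiodental: voiceless /f/, voiced /v/.
dental: voiceless —, voiced /ð/.
retroflex: voiceless /ʂ/, voiced /ʐ/.
uvular: voiceless —, voiced /ʁ/.
pharyngeal: voiceless /ħ/, voiced /ʕ/.
glottal: voiceless /h/, voiced /ɦ/.
Gaps, from front to back: dental lacks voiceless (/θ/); uvular lacks voiceless (/χ/).

/θ/, /χ/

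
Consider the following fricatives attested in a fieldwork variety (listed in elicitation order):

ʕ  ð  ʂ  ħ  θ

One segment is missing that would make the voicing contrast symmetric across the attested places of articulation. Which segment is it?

place of articulation  voiceless  voiced  
dental            θ         ð       
retroflex         ʂ         —       
pharyngeal        ħ         ʕ       
The retroflex row has no voiced member, so the gap is the voiced retroflex fricative /ʐ/.

/ʐ/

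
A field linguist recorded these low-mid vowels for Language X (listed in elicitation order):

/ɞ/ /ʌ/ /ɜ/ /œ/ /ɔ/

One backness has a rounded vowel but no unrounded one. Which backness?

backness          unrounded  rounded 
front             —         œ       
central           ɜ         ɞ       
back              ʌ         ɔ       
Every backness has an unrounded member except front, where /ɛ/ would be expected.

front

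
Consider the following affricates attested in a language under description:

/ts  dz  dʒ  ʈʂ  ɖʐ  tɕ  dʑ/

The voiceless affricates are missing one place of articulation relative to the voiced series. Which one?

Voiceless: /ts/ (alveolar), /ʈʂ/ (retroflex), /tɕ/ (alveolo-palatal).
Voiced: /dz/ (alveolar), /dʒ/ (postalveolar), /ɖʐ/ (retroflex), /dʑ/ (alveolo-palatal).
Every place of articulation has a voiceless member except postalveolar, where /tʃ/ would be expected.

postalveolar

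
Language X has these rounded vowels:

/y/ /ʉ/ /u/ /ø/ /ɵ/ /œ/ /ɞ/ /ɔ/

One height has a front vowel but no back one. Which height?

height            front     central   back    
high              y         ʉ         u       
high-mid          ø         ɵ         —       
low-mid           œ         ɞ         ɔ       
Every height has a back member except high-mid, where /o/ would be expected.

high-mid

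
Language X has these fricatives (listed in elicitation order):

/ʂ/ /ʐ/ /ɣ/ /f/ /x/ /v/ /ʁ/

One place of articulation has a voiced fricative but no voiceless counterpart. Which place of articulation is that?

labiodental: voiceless /f/, voiced /v/.
retroflex: voiceless /ʂ/, voiced /ʐ/.
velar: voiceless /x/, voiced /ɣ/.
uvular: voiceless —, voiced /ʁ/.
Every place of articulation has a voiceless member except uvular, where /χ/ would be expected.

uvular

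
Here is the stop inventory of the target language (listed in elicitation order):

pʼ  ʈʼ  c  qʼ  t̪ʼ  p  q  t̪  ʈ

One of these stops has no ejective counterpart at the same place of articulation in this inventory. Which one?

/c/

Bilabial: /p/ ~ /pʼ/
Dental: /t̪/ ~ /t̪ʼ/
Retroflex: /ʈ/ ~ /ʈʼ/
Uvular: /q/ ~ /qʼ/
Palatal: only /c/ (plain); no ejective partner.
So /c/ is the unpaired segment.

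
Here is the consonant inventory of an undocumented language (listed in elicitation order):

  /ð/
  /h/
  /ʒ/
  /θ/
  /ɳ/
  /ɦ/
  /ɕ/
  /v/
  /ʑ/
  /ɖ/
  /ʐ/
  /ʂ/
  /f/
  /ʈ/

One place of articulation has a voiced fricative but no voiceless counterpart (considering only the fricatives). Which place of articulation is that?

place of articulation  voiceless  voiced  
labiodental       f         v       
dental            θ         ð       
postalveolar      —         ʒ       
retroflex         ʂ         ʐ       
alveolo-palatal   ɕ         ʑ       
glottal           h         ɦ       
Every place of articulation has a voiceless member except postalveolar, where /ʃ/ would be expected.

postalveolar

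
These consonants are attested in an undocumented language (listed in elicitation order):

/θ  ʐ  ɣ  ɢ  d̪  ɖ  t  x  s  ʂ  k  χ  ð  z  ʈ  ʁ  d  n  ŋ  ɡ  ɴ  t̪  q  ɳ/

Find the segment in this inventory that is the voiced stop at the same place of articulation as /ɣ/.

/ɣ/ is a voiced velar fricative.
The voiced stop at the same place is a voiced velar stop — in this inventory, /ɡ/.

/ɡ/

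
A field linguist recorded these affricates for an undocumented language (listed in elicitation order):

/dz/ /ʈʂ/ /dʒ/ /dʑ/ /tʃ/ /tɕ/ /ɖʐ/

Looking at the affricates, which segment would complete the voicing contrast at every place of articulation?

/ts/

Voiceless: /tʃ/ (postalveolar), /ʈʂ/ (retroflex), /tɕ/ (alveolo-palatal).
Voiced: /dz/ (alveolar), /dʒ/ (postalveolar), /ɖʐ/ (retroflex), /dʑ/ (alveolo-palatal).
The alveolar row has no voiceless member, so the gap is the voiceless alveolar affricate /ts/.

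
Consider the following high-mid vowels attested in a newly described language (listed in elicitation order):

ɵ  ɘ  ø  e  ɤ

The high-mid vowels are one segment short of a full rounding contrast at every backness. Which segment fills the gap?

backness          unrounded  rounded 
front             e         ø       
central           ɘ         ɵ       
back              ɤ         —       
The back row has no rounded member, so the gap is the back rounded vowel /o/.

/o/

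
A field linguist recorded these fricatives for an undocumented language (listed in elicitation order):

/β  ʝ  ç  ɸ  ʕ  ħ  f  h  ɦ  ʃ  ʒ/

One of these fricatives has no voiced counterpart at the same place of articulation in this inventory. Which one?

Bilabial: /ɸ/ ~ /β/
Postalveolar: /ʃ/ ~ /ʒ/
Palatal: /ç/ ~ /ʝ/
Pharyngeal: /ħ/ ~ /ʕ/
Glottal: /h/ ~ /ɦ/
Labiodental: only /f/ (voiceless); no voiced partner.
So /f/ is the unpaired segment.

/f/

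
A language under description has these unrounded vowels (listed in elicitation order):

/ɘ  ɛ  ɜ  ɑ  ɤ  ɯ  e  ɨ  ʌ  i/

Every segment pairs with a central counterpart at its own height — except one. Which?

High: /i/ ~ /ɨ/ ~ /ɯ/
High-mid: /e/ ~ /ɘ/ ~ /ɤ/
Low-mid: /ɛ/ ~ /ɜ/ ~ /ʌ/
Low: only /ɑ/ (back); no central partner.
So /ɑ/ is the unpaired segment.

/ɑ/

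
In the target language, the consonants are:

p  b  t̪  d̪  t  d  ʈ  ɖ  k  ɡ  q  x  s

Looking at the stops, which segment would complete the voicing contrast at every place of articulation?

/ɢ/

Voiceless: /p/ (bilabial), /t̪/ (dental), /t/ (alveolar), /ʈ/ (retroflex), /k/ (velar), /q/ (uvular).
Voiced: /b/ (bilabial), /d̪/ (dental), /d/ (alveolar), /ɖ/ (retroflex), /ɡ/ (velar).
The uvular row has no voiced member, so the gap is the voiced uvular stop /ɢ/.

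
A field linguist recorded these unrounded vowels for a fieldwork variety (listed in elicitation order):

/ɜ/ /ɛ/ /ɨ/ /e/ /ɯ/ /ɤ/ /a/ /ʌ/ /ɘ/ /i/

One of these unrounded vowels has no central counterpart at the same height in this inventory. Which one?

High: /i/ ~ /ɨ/ ~ /ɯ/
High-mid: /e/ ~ /ɘ/ ~ /ɤ/
Low-mid: /ɛ/ ~ /ɜ/ ~ /ʌ/
Low: only /a/ (front); no central partner.
So /a/ is the unpaired segment.

/a/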